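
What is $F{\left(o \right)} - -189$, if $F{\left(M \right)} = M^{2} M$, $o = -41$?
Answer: $-68732$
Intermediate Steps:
$F{\left(M \right)} = M^{3}$
$F{\left(o \right)} - -189 = \left(-41\right)^{3} - -189 = -68921 + 189 = -68732$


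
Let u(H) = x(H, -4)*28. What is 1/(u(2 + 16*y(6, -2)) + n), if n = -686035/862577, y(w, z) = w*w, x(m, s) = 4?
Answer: 862577/95922589 ≈ 0.0089924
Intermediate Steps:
y(w, z) = w²
u(H) = 112 (u(H) = 4*28 = 112)
n = -686035/862577 (n = -686035*1/862577 = -686035/862577 ≈ -0.79533)
1/(u(2 + 16*y(6, -2)) + n) = 1/(112 - 686035/862577) = 1/(95922589/862577) = 862577/95922589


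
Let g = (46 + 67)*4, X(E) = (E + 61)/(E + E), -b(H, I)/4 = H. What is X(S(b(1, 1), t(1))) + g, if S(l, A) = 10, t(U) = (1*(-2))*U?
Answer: 9111/20 ≈ 455.55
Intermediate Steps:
b(H, I) = -4*H
t(U) = -2*U
X(E) = (61 + E)/(2*E) (X(E) = (61 + E)/((2*E)) = (61 + E)*(1/(2*E)) = (61 + E)/(2*E))
g = 452 (g = 113*4 = 452)
X(S(b(1, 1), t(1))) + g = (½)*(61 + 10)/10 + 452 = (½)*(⅒)*71 + 452 = 71/20 + 452 = 9111/20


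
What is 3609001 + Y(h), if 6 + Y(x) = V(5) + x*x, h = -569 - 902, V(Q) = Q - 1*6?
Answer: 5772835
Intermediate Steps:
V(Q) = -6 + Q (V(Q) = Q - 6 = -6 + Q)
h = -1471
Y(x) = -7 + x**2 (Y(x) = -6 + ((-6 + 5) + x*x) = -6 + (-1 + x**2) = -7 + x**2)
3609001 + Y(h) = 3609001 + (-7 + (-1471)**2) = 3609001 + (-7 + 2163841) = 3609001 + 2163834 = 5772835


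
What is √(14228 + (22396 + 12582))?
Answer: √49206 ≈ 221.82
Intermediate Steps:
√(14228 + (22396 + 12582)) = √(14228 + 34978) = √49206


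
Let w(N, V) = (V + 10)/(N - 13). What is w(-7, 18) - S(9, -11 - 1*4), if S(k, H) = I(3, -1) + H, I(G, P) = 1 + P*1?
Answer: 68/5 ≈ 13.600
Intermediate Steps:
I(G, P) = 1 + P
S(k, H) = H (S(k, H) = (1 - 1) + H = 0 + H = H)
w(N, V) = (10 + V)/(-13 + N)
w(-7, 18) - S(9, -11 - 1*4) = (10 + 18)/(-13 - 7) - (-11 - 1*4) = 28/(-20) - (-11 - 4) = -1/20*28 - 1*(-15) = -7/5 + 15 = 68/5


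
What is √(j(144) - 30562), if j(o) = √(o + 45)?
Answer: √(-30562 + 3*√21) ≈ 174.78*I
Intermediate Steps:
j(o) = √(45 + o)
√(j(144) - 30562) = √(√(45 + 144) - 30562) = √(√189 - 30562) = √(3*√21 - 30562) = √(-30562 + 3*√21)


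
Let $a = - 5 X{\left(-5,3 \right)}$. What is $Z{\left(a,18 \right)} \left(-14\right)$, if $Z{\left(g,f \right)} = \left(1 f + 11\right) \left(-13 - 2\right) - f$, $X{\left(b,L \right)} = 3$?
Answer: $6342$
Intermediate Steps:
$a = -15$ ($a = \left(-5\right) 3 = -15$)
$Z{\left(g,f \right)} = -165 - 16 f$ ($Z{\left(g,f \right)} = \left(f + 11\right) \left(-15\right) - f = \left(11 + f\right) \left(-15\right) - f = \left(-165 - 15 f\right) - f = -165 - 16 f$)
$Z{\left(a,18 \right)} \left(-14\right) = \left(-165 - 288\right) \left(-14\right) = \left(-453\right) \left(-14\right) = 6342$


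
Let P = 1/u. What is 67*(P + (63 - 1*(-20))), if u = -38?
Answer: 211251/38 ≈ 5559.2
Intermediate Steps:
P = -1/38 (P = 1/(-38) = -1/38 ≈ -0.026316)
67*(P + (63 - 1*(-20))) = 67*(-1/38 + (63 - 1*(-20))) = 67*(-1/38 + (63 + 20)) = 67*(-1/38 + 83) = 67*(3153/38) = 211251/38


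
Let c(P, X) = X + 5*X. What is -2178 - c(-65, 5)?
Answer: -2208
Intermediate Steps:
c(P, X) = 6*X
-2178 - c(-65, 5) = -2178 - 6*5 = -2178 - 1*30 = -2178 - 30 = -2208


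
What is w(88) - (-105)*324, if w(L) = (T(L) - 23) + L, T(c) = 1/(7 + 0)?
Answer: 238596/7 ≈ 34085.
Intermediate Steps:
T(c) = 1/7
w(L) = -160/7 + L (w(L) = (1/7 - 23) + L = -160/7 + L)
w(88) - (-105)*324 = (-160/7 + 88) - (-105)*324 = 456/7 - 1*(-34020) = 456/7 + 34020 = 238596/7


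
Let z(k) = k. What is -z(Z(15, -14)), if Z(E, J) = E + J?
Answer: -1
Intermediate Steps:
-z(Z(15, -14)) = -(15 - 14) = -1*1 = -1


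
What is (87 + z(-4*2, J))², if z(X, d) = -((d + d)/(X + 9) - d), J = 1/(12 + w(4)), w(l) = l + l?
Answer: 3024121/400 ≈ 7560.3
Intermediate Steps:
w(l) = 2*l
J = 1/20 (J = 1/(12 + 2*4) = 1/(12 + 8) = 1/20 ≈ 0.050000)
z(X, d) = d - 2*d/(9 + X) (z(X, d) = -((2*d)/(9 + X) - d) = -(2*d/(9 + X) - d) = -(-d + 2*d/(9 + X)) = d - 2*d/(9 + X))
(87 + z(-4*2, J))² = (87 + (7 - 4*2)/(20*(9 - 4*2)))² = (87 + (7 - 8)/(20*(9 - 8)))² = (87 + (1/20)*(-1)/1)² = (87 + (1/20)*1*(-1))² = (87 - 1/20)² = (1739/20)² = 3024121/400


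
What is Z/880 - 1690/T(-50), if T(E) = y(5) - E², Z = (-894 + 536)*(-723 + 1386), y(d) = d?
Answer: -59071103/219560 ≈ -269.04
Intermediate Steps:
Z = -237354 (Z = -358*663 = -237354)
T(E) = 5 - E²
Z/880 - 1690/T(-50) = -237354/880 - 1690/(5 - 1*(-50)²) = -237354*1/880 - 1690/(5 - 1*2500) = -118677/440 - 1690/(5 - 2500) = -118677/440 - 1690/(-2495) = -118677/440 - 1690*(-1/2495) = -118677/440 + 338/499 = -59071103/219560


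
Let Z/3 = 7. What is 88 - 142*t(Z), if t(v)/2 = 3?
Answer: -764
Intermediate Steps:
Z = 21 (Z = 3*7 = 21)
t(v) = 6 (t(v) = 2*3 = 6)
88 - 142*t(Z) = 88 - 142*6 = 88 - 852 = -764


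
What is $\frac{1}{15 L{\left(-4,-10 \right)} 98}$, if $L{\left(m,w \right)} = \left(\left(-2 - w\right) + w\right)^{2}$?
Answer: $\frac{1}{5880} \approx 0.00017007$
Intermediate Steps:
$L{\left(m,w \right)} = 4$ ($L{\left(m,w \right)} = \left(-2\right)^{2} = 4$)
$\frac{1}{15 L{\left(-4,-10 \right)} 98} = \frac{1}{15 \cdot 4 \cdot 98} = \frac{1}{60 \cdot 98} = \frac{1}{5880}$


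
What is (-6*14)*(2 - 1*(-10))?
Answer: -1008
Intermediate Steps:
(-6*14)*(2 - 1*(-10)) = -84*(2 + 10) = -84*12 = -1008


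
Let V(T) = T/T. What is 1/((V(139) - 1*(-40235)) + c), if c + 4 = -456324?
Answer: -1/416092 ≈ -2.4033e-6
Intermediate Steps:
c = -456328 (c = -4 - 456324 = -456328)
V(T) = 1
1/((V(139) - 1*(-40235)) + c) = 1/((1 - 1*(-40235)) - 456328) = 1/((1 + 40235) - 456328) = 1/(40236 - 456328) = 1/(-416092) = -1/416092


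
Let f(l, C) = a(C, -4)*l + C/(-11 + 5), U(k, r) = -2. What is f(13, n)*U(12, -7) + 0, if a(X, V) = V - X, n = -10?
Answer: -478/3 ≈ -159.33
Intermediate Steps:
f(l, C) = -C/6 + l*(-4 - C) (f(l, C) = (-4 - C)*l + C/(-11 + 5) = l*(-4 - C) + C/(-6) = l*(-4 - C) - C/6 = -C/6 + l*(-4 - C))
f(13, n)*U(12, -7) + 0 = (-⅙*(-10) - 1*13*(4 - 10))*(-2) + 0 = (5/3 - 1*13*(-6))*(-2) + 0 = (5/3 + 78)*(-2) + 0 = (239/3)*(-2) + 0 = -478/3 + 0 = -478/3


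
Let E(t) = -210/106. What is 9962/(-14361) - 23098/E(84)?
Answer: 1953289336/167545 ≈ 11658.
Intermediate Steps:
E(t) = -105/53 (E(t) = -210*1/106 = -105/53)
9962/(-14361) - 23098/E(84) = 9962/(-14361) - 23098/(-105/53) = 9962*(-1/14361) - 23098*(-53/105) = -9962/14361 + 1224194/105 = 1953289336/167545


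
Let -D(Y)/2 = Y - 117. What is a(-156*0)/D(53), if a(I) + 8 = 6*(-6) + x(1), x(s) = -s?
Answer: -45/128 ≈ -0.35156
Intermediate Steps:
D(Y) = 234 - 2*Y (D(Y) = -2*(Y - 117) = -2*(-117 + Y) = 234 - 2*Y)
a(I) = -45 (a(I) = -8 + (6*(-6) - 1*1) = -8 + (-36 - 1) = -8 - 37 = -45)
a(-156*0)/D(53) = -45/(234 - 2*53) = -45/(234 - 106) = -45/128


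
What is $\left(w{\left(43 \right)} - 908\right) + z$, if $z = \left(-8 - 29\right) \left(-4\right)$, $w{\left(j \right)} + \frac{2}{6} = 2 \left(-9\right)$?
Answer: $- \frac{2335}{3} \approx -778.33$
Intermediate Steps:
$w{\left(j \right)} = - \frac{55}{3}$ ($w{\left(j \right)} = - \frac{1}{3} + 2 \left(-9\right) = - \frac{1}{3} - 18 = - \frac{55}{3}$)
$z = 148$ ($z = \left(-37\right) \left(-4\right) = 148$)
$\left(w{\left(43 \right)} - 908\right) + z = \left(- \frac{55}{3} - 908\right) + 148 = - \frac{2779}{3} + 148 = - \frac{2335}{3}$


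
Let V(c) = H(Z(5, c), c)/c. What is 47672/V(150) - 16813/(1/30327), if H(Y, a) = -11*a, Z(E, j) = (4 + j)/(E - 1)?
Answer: -5608814033/11 ≈ -5.0989e+8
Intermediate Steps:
Z(E, j) = (4 + j)/(-1 + E)
V(c) = -11 (V(c) = (-11*c)/c = -11)
47672/V(150) - 16813/(1/30327) = 47672/(-11) - 16813/(1/30327) = 47672*(-1/11) - 16813/1/30327 = -47672/11 - 16813*30327 = -47672/11 - 509887851 = -5608814033/11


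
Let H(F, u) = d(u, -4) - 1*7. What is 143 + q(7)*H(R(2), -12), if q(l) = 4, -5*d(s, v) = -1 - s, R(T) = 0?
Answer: 531/5 ≈ 106.20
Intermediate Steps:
d(s, v) = ⅕ + s/5 (d(s, v) = -(-1 - s)/5 = ⅕ + s/5)
H(F, u) = -34/5 + u/5 (H(F, u) = (⅕ + u/5) - 1*7 = (⅕ + u/5) - 7 = -34/5 + u/5)
143 + q(7)*H(R(2), -12) = 143 + 4*(-34/5 + (⅕)*(-12)) = 143 + 4*(-34/5 - 12/5) = 143 + 4*(-46/5) = 143 - 184/5 = 531/5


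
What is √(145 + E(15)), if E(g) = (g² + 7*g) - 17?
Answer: √458 ≈ 21.401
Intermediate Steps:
E(g) = -17 + g² + 7*g
√(145 + E(15)) = √(145 + (-17 + 15² + 7*15)) = √(145 + (-17 + 225 + 105)) = √(145 + 313) = √458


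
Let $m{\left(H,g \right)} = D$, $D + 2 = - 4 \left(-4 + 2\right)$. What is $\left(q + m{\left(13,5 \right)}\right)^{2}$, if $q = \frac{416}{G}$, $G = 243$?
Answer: $\frac{3511876}{59049} \approx 59.474$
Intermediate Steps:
$D = 6$ ($D = -2 - 4 \left(-4 + 2\right) = -2 - -8 = -2 + 8 = 6$)
$m{\left(H,g \right)} = 6$
$q = \frac{416}{243} \approx 1.7119$
$\left(q + m{\left(13,5 \right)}\right)^{2} = \left(\frac{416}{243} + 6\right)^{2} = \left(\frac{1874}{243}\right)^{2} = \frac{3511876}{59049}$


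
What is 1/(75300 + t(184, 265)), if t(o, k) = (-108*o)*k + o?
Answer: -1/5190596 ≈ -1.9266e-7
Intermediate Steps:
t(o, k) = o - 108*k*o (t(o, k) = -108*k*o + o = o - 108*k*o)
1/(75300 + t(184, 265)) = 1/(75300 + 184*(1 - 108*265)) = 1/(75300 + 184*(1 - 28620)) = 1/(75300 + 184*(-28619)) = 1/(75300 - 5265896) = 1/(-5190596) = -1/5190596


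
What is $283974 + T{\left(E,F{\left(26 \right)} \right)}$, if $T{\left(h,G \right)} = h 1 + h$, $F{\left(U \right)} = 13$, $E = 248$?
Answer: $284470$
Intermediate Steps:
$T{\left(h,G \right)} = 2 h$ ($T{\left(h,G \right)} = h + h = 2 h$)
$283974 + T{\left(E,F{\left(26 \right)} \right)} = 283974 + 2 \cdot 248 = 283974 + 496 = 284470$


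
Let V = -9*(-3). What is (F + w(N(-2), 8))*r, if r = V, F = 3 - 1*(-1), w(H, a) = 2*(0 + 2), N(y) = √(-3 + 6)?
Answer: 216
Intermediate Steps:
N(y) = √3
w(H, a) = 4 (w(H, a) = 2*2 = 4)
V = 27
F = 4 (F = 3 + 1 = 4)
r = 27
(F + w(N(-2), 8))*r = (4 + 4)*27 = 8*27 = 216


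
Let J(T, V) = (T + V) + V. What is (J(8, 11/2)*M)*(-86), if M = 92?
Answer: -150328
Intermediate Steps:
J(T, V) = T + 2*V
(J(8, 11/2)*M)*(-86) = ((8 + 2*(11/2))*92)*(-86) = ((8 + 11)*92)*(-86) = (19*92)*(-86) = 1748*(-86) = -150328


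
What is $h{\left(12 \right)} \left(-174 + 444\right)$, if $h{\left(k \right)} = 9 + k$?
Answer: $5670$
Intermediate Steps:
$h{\left(12 \right)} \left(-174 + 444\right) = \left(9 + 12\right) \left(-174 + 444\right) = 21 \cdot 270 = 5670$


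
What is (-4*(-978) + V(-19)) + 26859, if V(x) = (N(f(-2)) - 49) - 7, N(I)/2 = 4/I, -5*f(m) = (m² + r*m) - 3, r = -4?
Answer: 276395/9 ≈ 30711.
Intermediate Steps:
f(m) = ⅗ - m²/5 + 4*m/5 (f(m) = -((m² - 4*m) - 3)/5 = -(-3 + m² - 4*m)/5 = ⅗ - m²/5 + 4*m/5)
N(I) = 8/I (N(I) = 2*(4/I) = 8/I)
V(x) = -544/9 (V(x) = (8/(⅗ - ⅕*(-2)² + (⅘)*(-2)) - 49) - 7 = (8/(⅗ - ⅕*4 - 8/5) - 49) - 7 = (8/(⅗ - ⅘ - 8/5) - 49) - 7 = (8/(-9/5) - 49) - 7 = (8*(-5/9) - 49) - 7 = (-40/9 - 49) - 7 = -481/9 - 7 = -544/9)
(-4*(-978) + V(-19)) + 26859 = (-4*(-978) - 544/9) + 26859 = (3912 - 544/9) + 26859 = 34664/9 + 26859 = 276395/9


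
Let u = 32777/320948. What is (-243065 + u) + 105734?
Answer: -44076077011/320948 ≈ -1.3733e+5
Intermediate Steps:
u = 32777/320948 (u = 32777*(1/320948) = 32777/320948 ≈ 0.10213)
(-243065 + u) + 105734 = (-243065 + 32777/320948) + 105734 = -78011192843/320948 + 105734 = -44076077011/320948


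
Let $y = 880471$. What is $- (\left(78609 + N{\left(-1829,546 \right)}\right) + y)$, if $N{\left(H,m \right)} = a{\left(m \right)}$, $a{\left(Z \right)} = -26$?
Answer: $-959054$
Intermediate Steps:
$N{\left(H,m \right)} = -26$
$- (\left(78609 + N{\left(-1829,546 \right)}\right) + y) = - (\left(78609 - 26\right) + 880471) = - (78583 + 880471) = \left(-1\right) 959054 = -959054$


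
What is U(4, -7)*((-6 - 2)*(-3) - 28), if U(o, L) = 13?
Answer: -52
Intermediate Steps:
U(4, -7)*((-6 - 2)*(-3) - 28) = 13*((-6 - 2)*(-3) - 28) = 13*(-8*(-3) - 28) = 13*(24 - 28) = 13*(-4) = -52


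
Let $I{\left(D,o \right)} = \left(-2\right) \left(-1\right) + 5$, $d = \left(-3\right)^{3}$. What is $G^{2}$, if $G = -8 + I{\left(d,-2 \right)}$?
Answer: $1$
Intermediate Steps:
$d = -27$
$I{\left(D,o \right)} = 7$ ($I{\left(D,o \right)} = 2 + 5 = 7$)
$G = -1$ ($G = -8 + 7 = -1$)
$G^{2} = \left(-1\right)^{2} = 1$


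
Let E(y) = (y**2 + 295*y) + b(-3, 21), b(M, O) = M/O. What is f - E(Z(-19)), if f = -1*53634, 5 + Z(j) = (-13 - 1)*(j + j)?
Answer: -3407795/7 ≈ -4.8683e+5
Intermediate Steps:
Z(j) = -5 - 28*j (Z(j) = -5 + (-13 - 1)*(j + j) = -5 - 28*j)
f = -53634
E(y) = -1/7 + y**2 + 295*y (E(y) = (y**2 + 295*y) - 3/21 = (y**2 + 295*y) - 3*1/21 = (y**2 + 295*y) - 1/7 = -1/7 + y**2 + 295*y)
f - E(Z(-19)) = -53634 - (-1/7 + (-5 - 28*(-19))**2 + 295*(-5 - 28*(-19))) = -53634 - (-1/7 + (-5 + 532)**2 + 295*(-5 + 532)) = -53634 - (-1/7 + 527**2 + 295*527) = -53634 - (-1/7 + 277729 + 155465) = -53634 - 1*3032357/7 = -53634 - 3032357/7 = -3407795/7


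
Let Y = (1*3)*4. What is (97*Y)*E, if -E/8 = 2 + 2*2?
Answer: -55872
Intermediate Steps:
Y = 12 (Y = 3*4 = 12)
E = -48 (E = -8*(2 + 2*2) = -8*(2 + 4) = -8*6 = -48)
(97*Y)*E = (97*12)*(-48) = 1164*(-48) = -55872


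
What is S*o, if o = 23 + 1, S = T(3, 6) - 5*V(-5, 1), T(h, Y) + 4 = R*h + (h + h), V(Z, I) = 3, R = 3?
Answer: -96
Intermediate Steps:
T(h, Y) = -4 + 5*h (T(h, Y) = -4 + (3*h + (h + h)) = -4 + (3*h + 2*h) = -4 + 5*h)
S = -4 (S = (-4 + 5*3) - 5*3 = (-4 + 15) - 15 = 11 - 15 = -4)
o = 24
S*o = -4*24 = -96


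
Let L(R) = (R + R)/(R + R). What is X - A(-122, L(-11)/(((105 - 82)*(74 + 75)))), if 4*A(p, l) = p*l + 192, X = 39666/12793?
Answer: -357831229/7971202 ≈ -44.891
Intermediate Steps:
X = 3606/1163 (X = 39666*(1/12793) = 3606/1163 ≈ 3.1006)
L(R) = 1 (L(R) = (2*R)/((2*R)) = (2*R)*(1/(2*R)) = 1)
A(p, l) = 48 + l*p/4 (A(p, l) = (p*l + 192)/4 = (l*p + 192)/4 = (192 + l*p)/4 = 48 + l*p/4)
X - A(-122, L(-11)/(((105 - 82)*(74 + 75)))) = 3606/1163 - (48 + (¼)*(1/((105 - 82)*(74 + 75)))*(-122)) = 3606/1163 - (48 + (¼)*(1/(23*149))*(-122)) = 3606/1163 - (48 + (¼)*(1/3427)*(-122)) = 3606/1163 - (48 - 61/6854) = 3606/1163 - 1*328931/6854 = 3606/1163 - 328931/6854 = -357831229/7971202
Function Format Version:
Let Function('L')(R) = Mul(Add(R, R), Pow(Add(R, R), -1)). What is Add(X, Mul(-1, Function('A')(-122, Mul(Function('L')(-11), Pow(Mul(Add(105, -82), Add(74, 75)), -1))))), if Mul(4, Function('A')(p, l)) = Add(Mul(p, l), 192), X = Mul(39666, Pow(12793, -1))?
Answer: Rational(-357831229, 7971202) ≈ -44.891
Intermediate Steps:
X = Rational(3606, 1163) (X = Mul(39666, Rational(1, 12793)) = Rational(3606, 1163) ≈ 3.1006)
Function('L')(R) = 1 (Function('L')(R) = Mul(Mul(2, R), Pow(Mul(2, R), -1)) = Mul(Mul(2, R), Mul(Rational(1, 2), Pow(R, -1))) = 1)
Function('A')(p, l) = Add(48, Mul(Rational(1, 4), l, p)) (Function('A')(p, l) = Mul(Rational(1, 4), Add(Mul(p, l), 192)) = Mul(Rational(1, 4), Add(Mul(l, p), 192)) = Mul(Rational(1, 4), Add(192, Mul(l, p))) = Add(48, Mul(Rational(1, 4), l, p)))
Add(X, Mul(-1, Function('A')(-122, Mul(Function('L')(-11), Pow(Mul(Add(105, -82), Add(74, 75)), -1))))) = Add(Rational(3606, 1163), Mul(-1, Add(48, Mul(Rational(1, 4), Mul(1, Pow(Mul(Add(105, -82), Add(74, 75)), -1)), -122)))) = Add(Rational(3606, 1163), Mul(-1, Add(48, Mul(Rational(1, 4), Mul(1, Pow(Mul(23, 149), -1)), -122)))) = Add(Rational(3606, 1163), Mul(-1, Add(48, Mul(Rational(1, 4), Mul(1, Pow(3427, -1)), -122)))) = Add(Rational(3606, 1163), Mul(-1, Add(48, Mul(Rational(1, 4), Mul(1, Rational(1, 3427)), -122)))) = Add(Rational(3606, 1163), Mul(-1, Add(48, Mul(Rational(1, 4), Rational(1, 3427), -122)))) = Add(Rational(3606, 1163), Mul(-1, Add(48, Rational(-61, 6854)))) = Add(Rational(3606, 1163), Mul(-1, Rational(328931, 6854))) = Add(Rational(3606, 1163), Rational(-328931, 6854)) = Rational(-357831229, 7971202)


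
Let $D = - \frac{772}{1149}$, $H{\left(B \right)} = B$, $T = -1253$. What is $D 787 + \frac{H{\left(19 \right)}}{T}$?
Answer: $- \frac{761299523}{1439697} \approx -528.79$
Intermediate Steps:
$D = - \frac{772}{1149}$ ($D = \left(-772\right) \frac{1}{1149} = - \frac{772}{1149} \approx -0.67189$)
$D 787 + \frac{H{\left(19 \right)}}{T} = \left(- \frac{772}{1149}\right) 787 + \frac{19}{-1253} = - \frac{607564}{1149} + 19 \left(- \frac{1}{1253}\right) = - \frac{607564}{1149} - \frac{19}{1253} = - \frac{761299523}{1439697}$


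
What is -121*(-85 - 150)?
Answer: 28435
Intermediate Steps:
-121*(-85 - 150) = -121*(-235) = 28435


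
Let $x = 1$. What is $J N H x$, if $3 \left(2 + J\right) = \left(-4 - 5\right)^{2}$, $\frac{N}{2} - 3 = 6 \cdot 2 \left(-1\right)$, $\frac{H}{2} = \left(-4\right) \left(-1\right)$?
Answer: $-3600$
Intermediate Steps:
$H = 8$ ($H = 2 \left(\left(-4\right) \left(-1\right)\right) = 2 \cdot 4 = 8$)
$N = -18$ ($N = 6 + 2 \cdot 6 \cdot 2 \left(-1\right) = 6 + 2 \cdot 12 \left(-1\right) = 6 + 2 \left(-12\right) = 6 - 24 = -18$)
$J = 25$ ($J = -2 + \frac{\left(-4 - 5\right)^{2}}{3} = -2 + \frac{\left(-9\right)^{2}}{3} = -2 + \frac{1}{3} \cdot 81 = -2 + 27 = 25$)
$J N H x = 25 \left(-18\right) 8 \cdot 1 = \left(-450\right) 8 = -3600$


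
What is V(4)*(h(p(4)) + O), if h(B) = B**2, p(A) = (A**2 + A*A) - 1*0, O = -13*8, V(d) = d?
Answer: 3680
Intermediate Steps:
O = -104
p(A) = 2*A**2 (p(A) = (A**2 + A**2) + 0 = 2*A**2 + 0 = 2*A**2)
V(4)*(h(p(4)) + O) = 4*((2*4**2)**2 - 104) = 4*((2*16)**2 - 104) = 4*(32**2 - 104) = 4*(1024 - 104) = 4*920 = 3680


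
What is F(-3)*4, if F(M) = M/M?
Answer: 4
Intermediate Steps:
F(M) = 1
F(-3)*4 = 1*4 = 4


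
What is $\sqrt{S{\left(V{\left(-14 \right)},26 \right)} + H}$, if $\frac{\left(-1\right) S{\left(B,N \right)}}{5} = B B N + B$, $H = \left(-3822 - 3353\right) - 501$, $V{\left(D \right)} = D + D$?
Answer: $4 i \sqrt{6841} \approx 330.84 i$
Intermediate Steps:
$V{\left(D \right)} = 2 D$
$H = -7676$ ($H = \left(-3822 + \left(-4375 + 1022\right)\right) - 501 = \left(-3822 - 3353\right) - 501 = -7175 - 501 = -7676$)
$S{\left(B,N \right)} = - 5 B - 5 N B^{2}$ ($S{\left(B,N \right)} = - 5 \left(B B N + B\right) = - 5 \left(B^{2} N + B\right) = - 5 \left(N B^{2} + B\right) = - 5 \left(B + N B^{2}\right) = - 5 B - 5 N B^{2}$)
$\sqrt{S{\left(V{\left(-14 \right)},26 \right)} + H} = \sqrt{- 5 \cdot 2 \left(-14\right) \left(1 + 2 \left(-14\right) 26\right) - 7676} = \sqrt{\left(-5\right) \left(-28\right) \left(1 - 728\right) - 7676} = \sqrt{\left(-5\right) \left(-28\right) \left(-727\right) - 7676} = \sqrt{-101780 - 7676} = \sqrt{-109456} = 4 i \sqrt{6841}$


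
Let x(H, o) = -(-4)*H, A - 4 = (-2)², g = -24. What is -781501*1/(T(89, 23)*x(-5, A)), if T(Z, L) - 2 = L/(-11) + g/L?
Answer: -688919/20 ≈ -34446.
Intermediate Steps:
A = 8 (A = 4 + (-2)² = 4 + 4 = 8)
x(H, o) = 4*H
T(Z, L) = 2 - 24/L - L/11 (T(Z, L) = 2 + (L/(-11) - 24/L) = 2 + (L*(-1/11) - 24/L) = 2 + (-L/11 - 24/L) = 2 + (-24/L - L/11) = 2 - 24/L - L/11)
-781501*1/(T(89, 23)*x(-5, A)) = -781501*(-1/(20*(2 - 24/23 - 1/11*23))) = -781501*(-1/(20*(2 - 24*1/23 - 23/11))) = -781501*(-1/(20*(2 - 24/23 - 23/11))) = -781501/((-287/253*(-20))) = -781501/5740/253 = -781501*253/5740 = -688919/20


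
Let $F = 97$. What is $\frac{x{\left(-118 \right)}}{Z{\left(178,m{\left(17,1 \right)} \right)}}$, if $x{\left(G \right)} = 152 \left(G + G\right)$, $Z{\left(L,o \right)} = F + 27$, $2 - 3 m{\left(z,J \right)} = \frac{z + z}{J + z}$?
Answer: $- \frac{8968}{31} \approx -289.29$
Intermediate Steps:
$m{\left(z,J \right)} = \frac{2}{3} - \frac{2 z}{3 \left(J + z\right)}$ ($m{\left(z,J \right)} = \frac{2}{3} - \frac{\left(z + z\right) \frac{1}{J + z}}{3} = \frac{2}{3} - \frac{2 z \frac{1}{J + z}}{3} = \frac{2}{3} - \frac{2 z}{3 \left(J + z\right)}$)
$Z{\left(L,o \right)} = 124$ ($Z{\left(L,o \right)} = 97 + 27 = 124$)
$x{\left(G \right)} = 304 G$ ($x{\left(G \right)} = 152 \cdot 2 G = 304 G$)
$\frac{x{\left(-118 \right)}}{Z{\left(178,m{\left(17,1 \right)} \right)}} = \frac{304 \left(-118\right)}{124} = \left(-35872\right) \frac{1}{124} = - \frac{8968}{31}$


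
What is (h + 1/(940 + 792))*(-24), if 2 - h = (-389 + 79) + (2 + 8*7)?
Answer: -2639574/433 ≈ -6096.0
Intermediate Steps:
h = 254 (h = 2 - ((-389 + 79) + (2 + 8*7)) = 2 - (-310 + (2 + 56)) = 2 - (-310 + 58) = 2 - 1*(-252) = 2 + 252 = 254)
(h + 1/(940 + 792))*(-24) = (254 + 1/(940 + 792))*(-24) = (254 + 1/1732)*(-24) = (439929/1732)*(-24) = -2639574/433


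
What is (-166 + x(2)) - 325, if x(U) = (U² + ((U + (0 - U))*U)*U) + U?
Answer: -485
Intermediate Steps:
x(U) = U + U² (x(U) = (U² + ((U - U)*U)*U) + U = (U² + (0*U)*U) + U = (U² + 0*U) + U = (U² + 0) + U = U² + U = U + U²)
(-166 + x(2)) - 325 = (-166 + 2*(1 + 2)) - 325 = (-166 + 2*3) - 325 = (-166 + 6) - 325 = -160 - 325 = -485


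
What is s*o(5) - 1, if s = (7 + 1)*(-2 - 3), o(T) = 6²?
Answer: -1441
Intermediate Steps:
o(T) = 36
s = -40 (s = 8*(-5) = -40)
s*o(5) - 1 = -40*36 - 1 = -1440 - 1 = -1441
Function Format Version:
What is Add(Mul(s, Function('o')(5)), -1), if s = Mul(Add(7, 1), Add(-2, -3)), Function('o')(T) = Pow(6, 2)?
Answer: -1441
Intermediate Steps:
Function('o')(T) = 36
s = -40 (s = Mul(8, -5) = -40)
Add(Mul(s, Function('o')(5)), -1) = Add(Mul(-40, 36), -1) = Add(-1440, -1) = -1441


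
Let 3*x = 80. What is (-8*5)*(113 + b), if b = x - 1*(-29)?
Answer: -20240/3 ≈ -6746.7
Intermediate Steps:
x = 80/3 (x = (1/3)*80 = 80/3 ≈ 26.667)
b = 167/3 (b = 80/3 - 1*(-29) = 80/3 + 29 = 167/3 ≈ 55.667)
(-8*5)*(113 + b) = (-8*5)*(113 + 167/3) = -40*506/3 = -20240/3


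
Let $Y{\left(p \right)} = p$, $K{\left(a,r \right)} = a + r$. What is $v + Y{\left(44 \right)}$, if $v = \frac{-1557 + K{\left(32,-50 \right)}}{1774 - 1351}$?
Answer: $\frac{1893}{47} \approx 40.277$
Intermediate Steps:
$v = - \frac{175}{47}$ ($v = \frac{-1557 + \left(32 - 50\right)}{1774 - 1351} = \frac{-1557 - 18}{423} = \left(-1575\right) \frac{1}{423} = - \frac{175}{47} \approx -3.7234$)
$v + Y{\left(44 \right)} = - \frac{175}{47} + 44 = \frac{1893}{47}$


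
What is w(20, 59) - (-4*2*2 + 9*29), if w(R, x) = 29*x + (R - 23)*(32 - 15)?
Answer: 1415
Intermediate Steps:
w(R, x) = -391 + 17*R + 29*x (w(R, x) = 29*x + (-23 + R)*17 = 29*x + (-391 + 17*R) = -391 + 17*R + 29*x)
w(20, 59) - (-4*2*2 + 9*29) = (-391 + 17*20 + 29*59) - (-4*2*2 + 9*29) = (-391 + 340 + 1711) - (-8*2 + 261) = 1660 - (-16 + 261) = 1660 - 1*245 = 1660 - 245 = 1415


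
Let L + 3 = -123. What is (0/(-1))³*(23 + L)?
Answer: 0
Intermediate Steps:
L = -126 (L = -3 - 123 = -126)
(0/(-1))³*(23 + L) = (0/(-1))³*(23 - 126) = (0*(-1))³*(-103) = 0³*(-103) = 0*(-103) = 0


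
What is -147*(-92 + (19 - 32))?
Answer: 15435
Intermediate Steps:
-147*(-92 + (19 - 32)) = -147*(-92 - 13) = -147*(-105) = 15435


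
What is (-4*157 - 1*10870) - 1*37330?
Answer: -48828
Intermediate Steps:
(-4*157 - 1*10870) - 1*37330 = (-628 - 10870) - 37330 = -11498 - 37330 = -48828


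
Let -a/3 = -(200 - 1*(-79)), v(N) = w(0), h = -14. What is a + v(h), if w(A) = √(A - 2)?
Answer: 837 + I*√2 ≈ 837.0 + 1.4142*I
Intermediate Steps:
w(A) = √(-2 + A)
v(N) = I*√2 (v(N) = √(-2 + 0) = √(-2) = I*√2)
a = 837 (a = -(-3)*(200 - 1*(-79)) = -(-3)*(200 + 79) = -(-3)*279 = -3*(-279) = 837)
a + v(h) = 837 + I*√2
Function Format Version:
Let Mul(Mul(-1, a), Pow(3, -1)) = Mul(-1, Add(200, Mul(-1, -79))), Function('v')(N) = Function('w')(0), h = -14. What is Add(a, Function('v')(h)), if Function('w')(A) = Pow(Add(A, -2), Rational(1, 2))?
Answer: Add(837, Mul(I, Pow(2, Rational(1, 2)))) ≈ Add(837.00, Mul(1.4142, I))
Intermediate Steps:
Function('w')(A) = Pow(Add(-2, A), Rational(1, 2))
Function('v')(N) = Mul(I, Pow(2, Rational(1, 2))) (Function('v')(N) = Pow(Add(-2, 0), Rational(1, 2)) = Pow(-2, Rational(1, 2)) = Mul(I, Pow(2, Rational(1, 2))))
a = 837 (a = Mul(-3, Mul(-1, Add(200, Mul(-1, -79)))) = Mul(-3, Mul(-1, Add(200, 79))) = Mul(-3, Mul(-1, 279)) = Mul(-3, -279) = 837)
Add(a, Function('v')(h)) = Add(837, Mul(I, Pow(2, Rational(1, 2))))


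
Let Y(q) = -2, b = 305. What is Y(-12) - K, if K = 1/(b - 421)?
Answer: -231/116 ≈ -1.9914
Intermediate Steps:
K = -1/116 (K = 1/(305 - 421) = 1/(-116) = -1/116 ≈ -0.0086207)
Y(-12) - K = -2 - 1*(-1/116) = -2 + 1/116 = -231/116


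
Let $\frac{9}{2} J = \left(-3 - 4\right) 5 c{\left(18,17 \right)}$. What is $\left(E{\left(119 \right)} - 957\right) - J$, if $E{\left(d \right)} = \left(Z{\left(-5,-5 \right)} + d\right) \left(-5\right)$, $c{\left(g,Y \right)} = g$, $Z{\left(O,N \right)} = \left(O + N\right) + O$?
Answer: $-1337$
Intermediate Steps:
$Z{\left(O,N \right)} = N + 2 O$ ($Z{\left(O,N \right)} = \left(N + O\right) + O = N + 2 O$)
$E{\left(d \right)} = 75 - 5 d$ ($E{\left(d \right)} = \left(\left(-5 + 2 \left(-5\right)\right) + d\right) \left(-5\right) = \left(\left(-5 - 10\right) + d\right) \left(-5\right) = \left(-15 + d\right) \left(-5\right) = 75 - 5 d$)
$J = -140$ ($J = \frac{2 \left(-3 - 4\right) 5 \cdot 18}{9} = \frac{2 \left(-7\right) 5 \cdot 18}{9} = \frac{2 \left(\left(-35\right) 18\right)}{9} = \frac{2}{9} \left(-630\right) = -140$)
$\left(E{\left(119 \right)} - 957\right) - J = \left(\left(75 - 595\right) - 957\right) - -140 = \left(\left(75 - 595\right) - 957\right) + 140 = \left(-520 - 957\right) + 140 = -1477 + 140 = -1337$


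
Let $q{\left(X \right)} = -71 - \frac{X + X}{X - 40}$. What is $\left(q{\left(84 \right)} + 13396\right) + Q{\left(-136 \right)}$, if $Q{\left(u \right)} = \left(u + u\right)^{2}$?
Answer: $\frac{960357}{11} \approx 87305.0$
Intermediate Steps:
$q{\left(X \right)} = -71 - \frac{2 X}{-40 + X}$
$Q{\left(u \right)} = 4 u^{2}$ ($Q{\left(u \right)} = \left(2 u\right)^{2} = 4 u^{2}$)
$\left(q{\left(84 \right)} + 13396\right) + Q{\left(-136 \right)} = \left(\frac{2840 - 6132}{-40 + 84} + 13396\right) + 4 \left(-136\right)^{2} = \left(\frac{2840 - 6132}{44} + 13396\right) + 4 \cdot 18496 = \left(\frac{1}{44} \left(-3292\right) + 13396\right) + 73984 = \left(- \frac{823}{11} + 13396\right) + 73984 = \frac{146533}{11} + 73984 = \frac{960357}{11}$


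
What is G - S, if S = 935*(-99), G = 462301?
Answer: 554866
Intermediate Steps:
S = -92565
G - S = 462301 - 1*(-92565) = 462301 + 92565 = 554866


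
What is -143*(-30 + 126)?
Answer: -13728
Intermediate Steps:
-143*(-30 + 126) = -143*96 = -13728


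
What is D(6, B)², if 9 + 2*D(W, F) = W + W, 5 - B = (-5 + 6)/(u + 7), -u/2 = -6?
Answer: 9/4 ≈ 2.2500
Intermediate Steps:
u = 12 (u = -2*(-6) = 12)
B = 94/19 (B = 5 - (-5 + 6)/(12 + 7) = 5 - 1/19 = 94/19 ≈ 4.9474)
D(W, F) = -9/2 + W (D(W, F) = -9/2 + (W + W)/2 = -9/2 + (2*W)/2 = -9/2 + W)
D(6, B)² = (-9/2 + 6)² = (3/2)² = 9/4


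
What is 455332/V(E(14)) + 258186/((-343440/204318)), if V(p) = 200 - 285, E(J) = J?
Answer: -8593154129/54060 ≈ -1.5896e+5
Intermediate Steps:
V(p) = -85
455332/V(E(14)) + 258186/((-343440/204318)) = 455332/(-85) + 258186/((-343440/204318)) = 455332*(-1/85) + 258186/((-343440*1/204318)) = -455332/85 + 258186/(-19080/11351) = -455332/85 + 258186*(-11351/19080) = -455332/85 - 488444881/3180 = -8593154129/54060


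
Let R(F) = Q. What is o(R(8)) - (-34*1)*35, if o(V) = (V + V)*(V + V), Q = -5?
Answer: 1290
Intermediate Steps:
R(F) = -5
o(V) = 4*V**2 (o(V) = (2*V)*(2*V) = 4*V**2)
o(R(8)) - (-34*1)*35 = 4*(-5)**2 - (-34*1)*35 = 4*25 - (-34)*35 = 100 - 1*(-1190) = 100 + 1190 = 1290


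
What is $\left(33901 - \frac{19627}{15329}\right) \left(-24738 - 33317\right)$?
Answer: $- \frac{30168211200110}{15329} \approx -1.968 \cdot 10^{9}$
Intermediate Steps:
$\left(33901 - \frac{19627}{15329}\right) \left(-24738 - 33317\right) = \left(33901 - \frac{19627}{15329}\right) \left(-58055\right) = \frac{519648802}{15329} \left(-58055\right) = - \frac{30168211200110}{15329}$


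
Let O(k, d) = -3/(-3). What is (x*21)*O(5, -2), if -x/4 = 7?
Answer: -588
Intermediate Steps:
x = -28 (x = -4*7 = -28)
O(k, d) = 1 (O(k, d) = -3*(-⅓) = 1)
(x*21)*O(5, -2) = -28*21*1 = -588*1 = -588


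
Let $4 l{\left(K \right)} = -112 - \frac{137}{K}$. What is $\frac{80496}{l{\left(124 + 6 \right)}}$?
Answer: $- \frac{4650880}{1633} \approx -2848.1$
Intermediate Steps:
$l{\left(K \right)} = -28 - \frac{137}{4 K}$ ($l{\left(K \right)} = \frac{-112 - \frac{137}{K}}{4} = -28 - \frac{137}{4 K}$)
$\frac{80496}{l{\left(124 + 6 \right)}} = \frac{80496}{-28 - \frac{137}{4 \left(124 + 6\right)}} = \frac{80496}{-28 - \frac{137}{4 \cdot 130}} = \frac{80496}{-28 - \frac{137}{520}} = \frac{80496}{- \frac{14697}{520}} = 80496 \left(- \frac{520}{14697}\right) = - \frac{4650880}{1633}$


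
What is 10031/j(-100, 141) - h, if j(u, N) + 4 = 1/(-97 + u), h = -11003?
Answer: 6705260/789 ≈ 8498.4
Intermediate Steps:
j(u, N) = -4 + 1/(-97 + u)
10031/j(-100, 141) - h = 10031/(((389 - 4*(-100))/(-97 - 100))) - 1*(-11003) = 10031/(((389 + 400)/(-197))) + 11003 = 10031/((-1/197*789)) + 11003 = 10031/(-789/197) + 11003 = 10031*(-197/789) + 11003 = -1976107/789 + 11003 = 6705260/789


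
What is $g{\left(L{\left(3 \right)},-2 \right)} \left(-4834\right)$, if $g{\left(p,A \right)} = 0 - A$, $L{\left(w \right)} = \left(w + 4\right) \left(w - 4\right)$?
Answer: $-9668$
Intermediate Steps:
$L{\left(w \right)} = \left(-4 + w\right) \left(4 + w\right)$ ($L{\left(w \right)} = \left(4 + w\right) \left(-4 + w\right) = \left(-4 + w\right) \left(4 + w\right)$)
$g{\left(p,A \right)} = - A$
$g{\left(L{\left(3 \right)},-2 \right)} \left(-4834\right) = \left(-1\right) \left(-2\right) \left(-4834\right) = 2 \left(-4834\right) = -9668$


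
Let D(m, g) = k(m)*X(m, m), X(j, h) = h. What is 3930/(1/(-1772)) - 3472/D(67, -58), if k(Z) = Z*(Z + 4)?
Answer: -2219546370712/318719 ≈ -6.9640e+6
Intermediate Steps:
k(Z) = Z*(4 + Z)
D(m, g) = m²*(4 + m) (D(m, g) = (m*(4 + m))*m = m²*(4 + m))
3930/(1/(-1772)) - 3472/D(67, -58) = 3930/(1/(-1772)) - 3472*1/(4489*(4 + 67)) = 3930/(-1/1772) - 3472/(4489*71) = 3930*(-1772) - 3472/318719 = -6963960 - 3472*1/318719 = -6963960 - 3472/318719 = -2219546370712/318719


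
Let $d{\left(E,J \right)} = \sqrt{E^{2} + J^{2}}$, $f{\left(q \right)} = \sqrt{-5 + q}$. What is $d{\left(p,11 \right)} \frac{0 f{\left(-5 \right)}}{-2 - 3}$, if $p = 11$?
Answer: $0$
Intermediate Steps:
$d{\left(p,11 \right)} \frac{0 f{\left(-5 \right)}}{-2 - 3} = \sqrt{11^{2} + 11^{2}} \frac{0 \sqrt{-5 - 5}}{-2 - 3} = \sqrt{121 + 121} \frac{0 \sqrt{-10}}{-2 - 3} = \sqrt{242} \frac{0 i \sqrt{10}}{-5} = 11 \sqrt{2} \cdot 0 \left(- \frac{1}{5}\right) = 11 \sqrt{2} \cdot 0 = 0$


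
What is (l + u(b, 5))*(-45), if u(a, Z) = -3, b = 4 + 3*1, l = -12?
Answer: 675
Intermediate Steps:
b = 7 (b = 4 + 3 = 7)
(l + u(b, 5))*(-45) = (-12 - 3)*(-45) = -15*(-45) = 675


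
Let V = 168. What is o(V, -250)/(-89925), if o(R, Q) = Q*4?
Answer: 40/3597 ≈ 0.011120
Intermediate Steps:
o(R, Q) = 4*Q
o(V, -250)/(-89925) = (4*(-250))/(-89925) = -1000*(-1/89925) = 40/3597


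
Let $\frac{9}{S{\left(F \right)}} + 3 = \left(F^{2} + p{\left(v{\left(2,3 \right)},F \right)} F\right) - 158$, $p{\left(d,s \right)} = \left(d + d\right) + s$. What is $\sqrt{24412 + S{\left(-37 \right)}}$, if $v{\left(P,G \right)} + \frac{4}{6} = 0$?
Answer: $\frac{5 \sqrt{60618559873}}{7879} \approx 156.24$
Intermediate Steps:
$v{\left(P,G \right)} = - \frac{2}{3}$ ($v{\left(P,G \right)} = - \frac{2}{3} + 0 = - \frac{2}{3}$)
$p{\left(d,s \right)} = s + 2 d$ ($p{\left(d,s \right)} = 2 d + s = s + 2 d$)
$S{\left(F \right)} = \frac{9}{-161 + F^{2} + F \left(- \frac{4}{3} + F\right)}$ ($S{\left(F \right)} = \frac{9}{-3 - \left(158 - F^{2} - \left(F + 2 \left(- \frac{2}{3}\right)\right) F\right)} = \frac{9}{-3 - \left(158 - F^{2} - \left(F - \frac{4}{3}\right) F\right)} = \frac{9}{-3 - \left(158 - F^{2} - \left(- \frac{4}{3} + F\right) F\right)} = \frac{9}{-3 - \left(158 - F^{2} - F \left(- \frac{4}{3} + F\right)\right)} = \frac{9}{-3 + \left(-158 + F^{2} + F \left(- \frac{4}{3} + F\right)\right)} = \frac{9}{-161 + F^{2} + F \left(- \frac{4}{3} + F\right)}$)
$\sqrt{24412 + S{\left(-37 \right)}} = \sqrt{24412 + \frac{27}{-483 - -148 + 6 \left(-37\right)^{2}}} = \sqrt{24412 + \frac{27}{-483 + 148 + 6 \cdot 1369}} = \sqrt{24412 + \frac{27}{-483 + 148 + 8214}} = \sqrt{24412 + \frac{27}{7879}} = \sqrt{\frac{192342175}{7879}} = \frac{5 \sqrt{60618559873}}{7879}$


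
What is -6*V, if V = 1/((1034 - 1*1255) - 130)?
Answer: 2/117 ≈ 0.017094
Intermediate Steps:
V = -1/351 (V = 1/((1034 - 1255) - 130) = 1/(-221 - 130) = 1/(-351) = -1/351 ≈ -0.0028490)
-6*V = -6*(-1/351) = 2/117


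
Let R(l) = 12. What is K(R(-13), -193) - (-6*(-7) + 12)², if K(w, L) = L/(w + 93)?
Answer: -306373/105 ≈ -2917.8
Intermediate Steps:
K(w, L) = L/(93 + w)
K(R(-13), -193) - (-6*(-7) + 12)² = -193/(93 + 12) - (-6*(-7) + 12)² = -193/105 - (42 + 12)² = -193*1/105 - 1*54² = -193/105 - 1*2916 = -193/105 - 2916 = -306373/105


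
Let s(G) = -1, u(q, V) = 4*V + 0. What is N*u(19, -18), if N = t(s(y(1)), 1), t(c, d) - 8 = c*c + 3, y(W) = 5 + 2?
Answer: -864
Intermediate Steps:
u(q, V) = 4*V
y(W) = 7
t(c, d) = 11 + c² (t(c, d) = 8 + (c*c + 3) = 8 + (c² + 3) = 8 + (3 + c²) = 11 + c²)
N = 12 (N = 11 + (-1)² = 11 + 1 = 12)
N*u(19, -18) = 12*(4*(-18)) = 12*(-72) = -864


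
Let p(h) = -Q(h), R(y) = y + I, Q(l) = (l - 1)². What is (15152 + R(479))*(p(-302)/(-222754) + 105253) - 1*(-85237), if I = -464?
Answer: 355618683749055/222754 ≈ 1.5965e+9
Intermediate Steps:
Q(l) = (-1 + l)²
R(y) = -464 + y (R(y) = y - 464 = -464 + y)
p(h) = -(-1 + h)²
(15152 + R(479))*(p(-302)/(-222754) + 105253) - 1*(-85237) = (15152 + (-464 + 479))*(-(-1 - 302)²/(-222754) + 105253) - 1*(-85237) = (15152 + 15)*(-1*(-303)²*(-1/222754) + 105253) + 85237 = 15167*(-1*91809*(-1/222754) + 105253) + 85237 = 15167*(-91809*(-1/222754) + 105253) + 85237 = 15167*(91809/222754 + 105253) + 85237 = 15167*(23445618571/222754) + 85237 = 355599696866357/222754 + 85237 = 355618683749055/222754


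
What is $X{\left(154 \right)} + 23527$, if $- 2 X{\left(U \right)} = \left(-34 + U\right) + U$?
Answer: $23390$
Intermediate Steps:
$X{\left(U \right)} = 17 - U$ ($X{\left(U \right)} = - \frac{\left(-34 + U\right) + U}{2} = - \frac{-34 + 2 U}{2} = 17 - U$)
$X{\left(154 \right)} + 23527 = \left(17 - 154\right) + 23527 = -137 + 23527 = 23390$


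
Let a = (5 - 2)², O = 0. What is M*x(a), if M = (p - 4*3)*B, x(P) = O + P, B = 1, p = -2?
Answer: -126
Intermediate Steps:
a = 9 (a = 3² = 9)
x(P) = P (x(P) = 0 + P = P)
M = -14 (M = (-2 - 4*3)*1 = (-2 - 12)*1 = -14*1 = -14)
M*x(a) = -14*9 = -126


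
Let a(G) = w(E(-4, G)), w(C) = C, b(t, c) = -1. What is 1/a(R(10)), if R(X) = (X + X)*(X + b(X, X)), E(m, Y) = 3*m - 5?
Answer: -1/17 ≈ -0.058824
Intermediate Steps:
E(m, Y) = -5 + 3*m
R(X) = 2*X*(-1 + X) (R(X) = (X + X)*(X - 1) = (2*X)*(-1 + X) = 2*X*(-1 + X))
a(G) = -17 (a(G) = -5 + 3*(-4) = -5 - 12 = -17)
1/a(R(10)) = 1/(-17) = -1/17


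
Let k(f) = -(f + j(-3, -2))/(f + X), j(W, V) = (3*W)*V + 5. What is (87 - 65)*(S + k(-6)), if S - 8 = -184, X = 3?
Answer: -11242/3 ≈ -3747.3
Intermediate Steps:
j(W, V) = 5 + 3*V*W (j(W, V) = 3*V*W + 5 = 5 + 3*V*W)
S = -176 (S = 8 - 184 = -176)
k(f) = -(23 + f)/(3 + f) (k(f) = -(f + (5 + 3*(-2)*(-3)))/(f + 3) = -(f + (5 + 18))/(3 + f) = -(f + 23)/(3 + f) = -(23 + f)/(3 + f))
(87 - 65)*(S + k(-6)) = (87 - 65)*(-176 + (-23 - 1*(-6))/(3 - 6)) = 22*(-176 + (-23 + 6)/(-3)) = 22*(-176 - 1/3*(-17)) = 22*(-176 + 17/3) = 22*(-511/3) = -11242/3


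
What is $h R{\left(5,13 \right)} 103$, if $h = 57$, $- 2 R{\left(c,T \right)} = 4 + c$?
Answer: $- \frac{52839}{2} \approx -26420.0$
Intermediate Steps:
$R{\left(c,T \right)} = -2 - \frac{c}{2}$ ($R{\left(c,T \right)} = - \frac{4 + c}{2} = -2 - \frac{c}{2}$)
$h R{\left(5,13 \right)} 103 = 57 \left(-2 - \frac{5}{2}\right) 103 = 57 \left(- \frac{9}{2}\right) 103 = \left(- \frac{513}{2}\right) 103 = - \frac{52839}{2}$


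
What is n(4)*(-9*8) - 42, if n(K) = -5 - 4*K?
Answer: 1470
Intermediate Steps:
n(4)*(-9*8) - 42 = (-5 - 4*4)*(-9*8) - 42 = (-5 - 16)*(-72) - 42 = -21*(-72) - 42 = 1512 - 42 = 1470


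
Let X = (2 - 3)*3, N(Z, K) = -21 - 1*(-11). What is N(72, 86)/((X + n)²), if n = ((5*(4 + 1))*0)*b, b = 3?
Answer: -10/9 ≈ -1.1111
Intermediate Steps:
N(Z, K) = -10 (N(Z, K) = -21 + 11 = -10)
n = 0 (n = ((5*(4 + 1))*0)*3 = ((5*5)*0)*3 = (25*0)*3 = 0*3 = 0)
X = -3 (X = -1*3 = -3)
N(72, 86)/((X + n)²) = -10/(-3 + 0)² = -10/((-3)²) = -10/9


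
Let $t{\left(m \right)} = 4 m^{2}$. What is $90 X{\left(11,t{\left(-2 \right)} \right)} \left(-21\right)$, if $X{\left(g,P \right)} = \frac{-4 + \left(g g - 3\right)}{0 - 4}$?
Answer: $53865$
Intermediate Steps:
$X{\left(g,P \right)} = \frac{7}{4} - \frac{g^{2}}{4}$ ($X{\left(g,P \right)} = \frac{-4 + \left(g^{2} - 3\right)}{-4} = \left(-4 + \left(-3 + g^{2}\right)\right) \left(- \frac{1}{4}\right) = \left(-7 + g^{2}\right) \left(- \frac{1}{4}\right) = \frac{7}{4} - \frac{g^{2}}{4}$)
$90 X{\left(11,t{\left(-2 \right)} \right)} \left(-21\right) = 90 \left(\frac{7}{4} - \frac{11^{2}}{4}\right) \left(-21\right) = 90 \left(\frac{7}{4} - \frac{121}{4}\right) \left(-21\right) = 90 \left(- \frac{57}{2}\right) \left(-21\right) = \left(-2565\right) \left(-21\right) = 53865$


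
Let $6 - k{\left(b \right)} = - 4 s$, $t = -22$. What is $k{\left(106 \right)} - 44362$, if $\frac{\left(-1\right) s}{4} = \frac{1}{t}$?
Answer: $- \frac{487908}{11} \approx -44355.0$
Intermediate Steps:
$s = \frac{2}{11}$ ($s = - \frac{4}{-22} = \left(-4\right) \left(- \frac{1}{22}\right) = \frac{2}{11} \approx 0.18182$)
$k{\left(b \right)} = \frac{74}{11}$ ($k{\left(b \right)} = 6 - \left(-4\right) \frac{2}{11} = 6 - - \frac{8}{11} = 6 + \frac{8}{11} = \frac{74}{11}$)
$k{\left(106 \right)} - 44362 = \frac{74}{11} - 44362 = - \frac{487908}{11}$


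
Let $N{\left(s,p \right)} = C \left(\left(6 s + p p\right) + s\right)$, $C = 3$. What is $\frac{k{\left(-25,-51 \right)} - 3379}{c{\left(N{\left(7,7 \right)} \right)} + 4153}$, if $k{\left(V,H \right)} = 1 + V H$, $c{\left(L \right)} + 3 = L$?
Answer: $- \frac{2103}{4444} \approx -0.47322$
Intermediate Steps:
$N{\left(s,p \right)} = 3 p^{2} + 21 s$ ($N{\left(s,p \right)} = 3 \left(\left(6 s + p p\right) + s\right) = 3 \left(\left(6 s + p^{2}\right) + s\right) = 3 \left(\left(p^{2} + 6 s\right) + s\right) = 3 \left(p^{2} + 7 s\right) = 3 p^{2} + 21 s$)
$c{\left(L \right)} = -3 + L$
$k{\left(V,H \right)} = 1 + H V$
$\frac{k{\left(-25,-51 \right)} - 3379}{c{\left(N{\left(7,7 \right)} \right)} + 4153} = \frac{\left(1 - -1275\right) - 3379}{\left(-3 + \left(3 \cdot 7^{2} + 21 \cdot 7\right)\right) + 4153} = \frac{\left(1 + 1275\right) - 3379}{\left(-3 + \left(3 \cdot 49 + 147\right)\right) + 4153} = \frac{1276 - 3379}{\left(-3 + \left(147 + 147\right)\right) + 4153} = - \frac{2103}{\left(-3 + 294\right) + 4153} = - \frac{2103}{291 + 4153} = - \frac{2103}{4444}$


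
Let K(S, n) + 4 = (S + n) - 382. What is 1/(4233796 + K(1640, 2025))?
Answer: 1/4237075 ≈ 2.3601e-7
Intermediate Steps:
K(S, n) = -386 + S + n (K(S, n) = -4 + ((S + n) - 382) = -4 + (-382 + S + n) = -386 + S + n)
1/(4233796 + K(1640, 2025)) = 1/(4233796 + (-386 + 1640 + 2025)) = 1/(4233796 + 3279) = 1/4237075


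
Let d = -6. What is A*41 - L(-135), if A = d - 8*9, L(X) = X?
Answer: -3063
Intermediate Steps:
A = -78 (A = -6 - 8*9 = -6 - 72 = -78)
A*41 - L(-135) = -78*41 - 1*(-135) = -3198 + 135 = -3063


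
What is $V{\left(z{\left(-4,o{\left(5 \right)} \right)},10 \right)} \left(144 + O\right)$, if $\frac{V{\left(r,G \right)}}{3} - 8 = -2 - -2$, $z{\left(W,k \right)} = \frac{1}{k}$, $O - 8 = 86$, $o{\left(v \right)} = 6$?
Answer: $5712$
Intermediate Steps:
$O = 94$ ($O = 8 + 86 = 94$)
$V{\left(r,G \right)} = 24$ ($V{\left(r,G \right)} = 24 + 3 \left(-2 - -2\right) = 24 + 3 \left(-2 + 2\right) = 24 + 3 \cdot 0 = 24 + 0 = 24$)
$V{\left(z{\left(-4,o{\left(5 \right)} \right)},10 \right)} \left(144 + O\right) = 24 \left(144 + 94\right) = 24 \cdot 238 = 5712$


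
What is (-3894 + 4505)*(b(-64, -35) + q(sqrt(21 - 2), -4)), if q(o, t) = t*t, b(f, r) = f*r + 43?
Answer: 1404689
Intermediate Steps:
b(f, r) = 43 + f*r
q(o, t) = t**2
(-3894 + 4505)*(b(-64, -35) + q(sqrt(21 - 2), -4)) = (-3894 + 4505)*((43 - 64*(-35)) + (-4)**2) = 611*((43 + 2240) + 16) = 611*(2283 + 16) = 611*2299 = 1404689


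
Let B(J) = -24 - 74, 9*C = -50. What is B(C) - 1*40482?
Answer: -40580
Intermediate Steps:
C = -50/9 (C = (⅑)*(-50) = -50/9 ≈ -5.5556)
B(J) = -98
B(C) - 1*40482 = -98 - 1*40482 = -98 - 40482 = -40580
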